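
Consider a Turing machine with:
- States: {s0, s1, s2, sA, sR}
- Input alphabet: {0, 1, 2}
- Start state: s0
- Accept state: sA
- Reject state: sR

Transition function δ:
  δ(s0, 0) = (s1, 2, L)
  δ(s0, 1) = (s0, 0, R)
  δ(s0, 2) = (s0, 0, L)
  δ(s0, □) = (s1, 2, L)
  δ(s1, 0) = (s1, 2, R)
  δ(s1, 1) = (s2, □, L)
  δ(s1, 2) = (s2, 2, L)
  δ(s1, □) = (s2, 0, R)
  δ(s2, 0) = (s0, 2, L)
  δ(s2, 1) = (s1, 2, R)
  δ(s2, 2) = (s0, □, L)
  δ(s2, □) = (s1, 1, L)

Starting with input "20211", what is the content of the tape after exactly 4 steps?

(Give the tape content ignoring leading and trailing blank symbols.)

Execution trace:
Initial: [s0]20211
Step 1: δ(s0, 2) = (s0, 0, L) → [s0]□00211
Step 2: δ(s0, □) = (s1, 2, L) → [s1]□200211
Step 3: δ(s1, □) = (s2, 0, R) → 0[s2]200211
Step 4: δ(s2, 2) = (s0, □, L) → [s0]0□00211

After 4 steps, the tape (ignoring leading/trailing blanks) is: 0□00211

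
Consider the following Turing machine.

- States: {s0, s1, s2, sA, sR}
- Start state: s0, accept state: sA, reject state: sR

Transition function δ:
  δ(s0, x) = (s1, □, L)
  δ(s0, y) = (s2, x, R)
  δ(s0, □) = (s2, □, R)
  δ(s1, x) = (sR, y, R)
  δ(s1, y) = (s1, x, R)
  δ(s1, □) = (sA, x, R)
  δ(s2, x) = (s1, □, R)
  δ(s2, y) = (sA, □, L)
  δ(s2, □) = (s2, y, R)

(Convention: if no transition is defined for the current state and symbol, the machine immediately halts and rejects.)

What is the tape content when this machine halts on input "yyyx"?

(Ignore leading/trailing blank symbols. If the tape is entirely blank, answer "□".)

Execution trace:
Initial: [s0]yyyx
Step 1: δ(s0, y) = (s2, x, R) → x[s2]yyx
Step 2: δ(s2, y) = (sA, □, L) → [sA]x□yx

The machine reaches the accept state sA and halts.

Final tape (ignoring leading/trailing blanks): x□yx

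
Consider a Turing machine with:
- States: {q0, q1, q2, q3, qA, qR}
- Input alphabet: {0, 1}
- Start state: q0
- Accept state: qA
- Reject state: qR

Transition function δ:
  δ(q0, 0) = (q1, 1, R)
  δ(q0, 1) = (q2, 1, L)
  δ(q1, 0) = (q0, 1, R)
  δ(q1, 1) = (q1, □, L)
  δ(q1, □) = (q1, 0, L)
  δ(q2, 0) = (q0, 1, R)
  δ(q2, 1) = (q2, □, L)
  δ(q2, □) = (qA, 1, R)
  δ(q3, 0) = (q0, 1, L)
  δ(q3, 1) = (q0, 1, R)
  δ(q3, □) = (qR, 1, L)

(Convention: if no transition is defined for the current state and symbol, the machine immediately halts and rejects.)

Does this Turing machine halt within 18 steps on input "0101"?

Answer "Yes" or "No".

Execution trace:
Initial: [q0]0101
Step 1: δ(q0, 0) = (q1, 1, R) → 1[q1]101
Step 2: δ(q1, 1) = (q1, □, L) → [q1]1□01
Step 3: δ(q1, 1) = (q1, □, L) → [q1]□□□01
Step 4: δ(q1, □) = (q1, 0, L) → [q1]□0□□01
Step 5: δ(q1, □) = (q1, 0, L) → [q1]□00□□01
Step 6: δ(q1, □) = (q1, 0, L) → [q1]□000□□01
Step 7: δ(q1, □) = (q1, 0, L) → [q1]□0000□□01
Step 8: δ(q1, □) = (q1, 0, L) → [q1]□00000□□01
Step 9: δ(q1, □) = (q1, 0, L) → [q1]□000000□□01
Step 10: δ(q1, □) = (q1, 0, L) → [q1]□0000000□□01
Step 11: δ(q1, □) = (q1, 0, L) → [q1]□00000000□□01
Step 12: δ(q1, □) = (q1, 0, L) → [q1]□000000000□□01
Step 13: δ(q1, □) = (q1, 0, L) → [q1]□0000000000□□01
Step 14: δ(q1, □) = (q1, 0, L) → [q1]□00000000000□□01
Step 15: δ(q1, □) = (q1, 0, L) → [q1]□000000000000□□01
Step 16: δ(q1, □) = (q1, 0, L) → [q1]□0000000000000□□01
Step 17: δ(q1, □) = (q1, 0, L) → [q1]□00000000000000□□01
Step 18: δ(q1, □) = (q1, 0, L) → [q1]□000000000000000□□01

The machine has not reached a halting state after 18 steps.
The machine did not halt within the 18-step bound.

Answer: No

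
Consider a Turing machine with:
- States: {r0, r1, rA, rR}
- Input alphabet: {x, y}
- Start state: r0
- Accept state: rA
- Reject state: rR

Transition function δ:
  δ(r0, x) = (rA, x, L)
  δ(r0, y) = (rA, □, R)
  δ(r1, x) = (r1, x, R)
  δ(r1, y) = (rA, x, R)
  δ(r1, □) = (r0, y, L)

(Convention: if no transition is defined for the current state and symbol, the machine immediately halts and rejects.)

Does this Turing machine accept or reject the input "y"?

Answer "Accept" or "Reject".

Execution trace:
Initial: [r0]y
Step 1: δ(r0, y) = (rA, □, R) → □[rA]□

The machine reaches the accept state rA and halts.

Answer: Accept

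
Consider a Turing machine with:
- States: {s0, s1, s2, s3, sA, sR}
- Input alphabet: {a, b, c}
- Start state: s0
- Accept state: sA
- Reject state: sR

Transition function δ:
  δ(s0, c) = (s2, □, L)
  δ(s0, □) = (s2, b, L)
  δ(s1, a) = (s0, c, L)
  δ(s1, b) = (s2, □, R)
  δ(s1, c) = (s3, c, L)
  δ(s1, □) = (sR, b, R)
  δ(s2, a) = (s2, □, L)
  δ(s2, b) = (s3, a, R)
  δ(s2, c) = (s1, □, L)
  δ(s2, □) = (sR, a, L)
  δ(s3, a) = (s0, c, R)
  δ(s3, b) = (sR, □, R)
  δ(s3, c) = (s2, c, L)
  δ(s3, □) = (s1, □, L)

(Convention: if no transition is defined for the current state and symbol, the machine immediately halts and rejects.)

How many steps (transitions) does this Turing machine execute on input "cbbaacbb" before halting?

Execution trace:
Initial: [s0]cbbaacbb
Step 1: δ(s0, c) = (s2, □, L) → [s2]□□bbaacbb
Step 2: δ(s2, □) = (sR, a, L) → [sR]□a□bbaacbb

The machine reaches the reject state sR and halts.

The machine executed 2 steps before halting.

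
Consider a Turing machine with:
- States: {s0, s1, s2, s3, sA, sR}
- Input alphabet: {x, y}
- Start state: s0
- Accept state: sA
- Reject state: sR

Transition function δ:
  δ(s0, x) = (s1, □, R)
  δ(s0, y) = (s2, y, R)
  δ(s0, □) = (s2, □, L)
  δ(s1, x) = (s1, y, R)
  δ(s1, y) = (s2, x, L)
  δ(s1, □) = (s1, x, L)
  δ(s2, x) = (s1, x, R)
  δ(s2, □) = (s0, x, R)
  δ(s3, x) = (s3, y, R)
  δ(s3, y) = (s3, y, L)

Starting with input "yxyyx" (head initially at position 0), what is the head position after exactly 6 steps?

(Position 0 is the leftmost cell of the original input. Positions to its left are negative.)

Execution trace (head position shown):
Step 0: [s0]yxyyx  (head at position 0)
Step 1: move right → y[s2]xyyx  (head at position 1)
Step 2: move right → yx[s1]yyx  (head at position 2)
Step 3: move left → y[s2]xxyx  (head at position 1)
Step 4: move right → yx[s1]xyx  (head at position 2)
Step 5: move right → yxy[s1]yx  (head at position 3)
Step 6: move left → yx[s2]yxx  (head at position 2)

After 6 steps, the head is at position 2.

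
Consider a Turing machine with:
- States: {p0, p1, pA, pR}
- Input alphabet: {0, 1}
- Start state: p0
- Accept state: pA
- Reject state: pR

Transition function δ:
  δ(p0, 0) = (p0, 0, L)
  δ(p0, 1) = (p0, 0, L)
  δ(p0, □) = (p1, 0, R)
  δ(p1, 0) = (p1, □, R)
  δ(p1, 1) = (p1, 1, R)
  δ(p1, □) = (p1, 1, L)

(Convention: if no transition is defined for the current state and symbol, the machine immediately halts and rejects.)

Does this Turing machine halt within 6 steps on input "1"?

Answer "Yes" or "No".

Execution trace:
Initial: [p0]1
Step 1: δ(p0, 1) = (p0, 0, L) → [p0]□0
Step 2: δ(p0, □) = (p1, 0, R) → 0[p1]0
Step 3: δ(p1, 0) = (p1, □, R) → 0□[p1]□
Step 4: δ(p1, □) = (p1, 1, L) → 0[p1]□1
Step 5: δ(p1, □) = (p1, 1, L) → [p1]011
Step 6: δ(p1, 0) = (p1, □, R) → □[p1]11

The machine has not reached a halting state after 6 steps.
The machine did not halt within the 6-step bound.

Answer: No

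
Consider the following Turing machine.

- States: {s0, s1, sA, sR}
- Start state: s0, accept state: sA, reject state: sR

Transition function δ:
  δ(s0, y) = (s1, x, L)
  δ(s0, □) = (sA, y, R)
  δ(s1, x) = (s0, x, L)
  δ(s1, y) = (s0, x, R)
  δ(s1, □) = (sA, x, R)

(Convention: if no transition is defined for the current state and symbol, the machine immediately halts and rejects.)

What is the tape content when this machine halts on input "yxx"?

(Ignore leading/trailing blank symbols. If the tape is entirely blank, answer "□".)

Execution trace:
Initial: [s0]yxx
Step 1: δ(s0, y) = (s1, x, L) → [s1]□xxx
Step 2: δ(s1, □) = (sA, x, R) → x[sA]xxx

The machine reaches the accept state sA and halts.

Final tape (ignoring leading/trailing blanks): xxxx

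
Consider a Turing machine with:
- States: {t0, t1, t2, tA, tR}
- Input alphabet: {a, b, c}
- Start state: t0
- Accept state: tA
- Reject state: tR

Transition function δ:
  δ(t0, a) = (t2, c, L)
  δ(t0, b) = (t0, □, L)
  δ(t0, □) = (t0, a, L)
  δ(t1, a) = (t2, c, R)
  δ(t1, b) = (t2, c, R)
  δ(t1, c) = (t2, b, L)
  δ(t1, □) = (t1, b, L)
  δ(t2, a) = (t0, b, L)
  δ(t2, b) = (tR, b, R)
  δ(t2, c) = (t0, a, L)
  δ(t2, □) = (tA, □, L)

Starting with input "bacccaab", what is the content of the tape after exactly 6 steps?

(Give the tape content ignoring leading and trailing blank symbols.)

Execution trace:
Initial: [t0]bacccaab
Step 1: δ(t0, b) = (t0, □, L) → [t0]□□acccaab
Step 2: δ(t0, □) = (t0, a, L) → [t0]□a□acccaab
Step 3: δ(t0, □) = (t0, a, L) → [t0]□aa□acccaab
Step 4: δ(t0, □) = (t0, a, L) → [t0]□aaa□acccaab
Step 5: δ(t0, □) = (t0, a, L) → [t0]□aaaa□acccaab
Step 6: δ(t0, □) = (t0, a, L) → [t0]□aaaaa□acccaab

After 6 steps, the tape (ignoring leading/trailing blanks) is: aaaaa□acccaab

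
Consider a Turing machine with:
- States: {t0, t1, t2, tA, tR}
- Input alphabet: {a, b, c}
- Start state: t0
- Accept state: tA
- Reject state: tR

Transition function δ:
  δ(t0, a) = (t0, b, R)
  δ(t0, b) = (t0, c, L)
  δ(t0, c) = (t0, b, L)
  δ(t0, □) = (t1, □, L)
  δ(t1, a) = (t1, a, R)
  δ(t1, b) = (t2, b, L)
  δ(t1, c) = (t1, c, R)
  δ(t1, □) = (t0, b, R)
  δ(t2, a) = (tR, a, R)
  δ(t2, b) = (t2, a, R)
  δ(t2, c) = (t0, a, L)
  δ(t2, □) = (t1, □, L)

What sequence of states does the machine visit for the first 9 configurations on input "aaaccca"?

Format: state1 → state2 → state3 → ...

Execution trace:
Initial: [t0]aaaccca
Step 1: δ(t0, a) = (t0, b, R) → b[t0]aaccca
Step 2: δ(t0, a) = (t0, b, R) → bb[t0]accca
Step 3: δ(t0, a) = (t0, b, R) → bbb[t0]ccca
Step 4: δ(t0, c) = (t0, b, L) → bb[t0]bbcca
Step 5: δ(t0, b) = (t0, c, L) → b[t0]bcbcca
Step 6: δ(t0, b) = (t0, c, L) → [t0]bccbcca
Step 7: δ(t0, b) = (t0, c, L) → [t0]□cccbcca
Step 8: δ(t0, □) = (t1, □, L) → [t1]□□cccbcca

State sequence: t0 → t0 → t0 → t0 → t0 → t0 → t0 → t0 → t1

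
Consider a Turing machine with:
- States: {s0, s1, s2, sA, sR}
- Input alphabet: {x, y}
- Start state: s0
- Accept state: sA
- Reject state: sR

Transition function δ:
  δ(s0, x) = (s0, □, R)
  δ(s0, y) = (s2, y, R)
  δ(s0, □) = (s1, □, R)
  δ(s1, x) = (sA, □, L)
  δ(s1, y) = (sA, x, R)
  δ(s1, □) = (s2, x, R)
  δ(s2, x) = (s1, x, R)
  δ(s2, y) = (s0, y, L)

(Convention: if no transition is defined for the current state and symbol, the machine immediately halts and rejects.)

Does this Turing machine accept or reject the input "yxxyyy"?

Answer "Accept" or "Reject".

Execution trace:
Initial: [s0]yxxyyy
Step 1: δ(s0, y) = (s2, y, R) → y[s2]xxyyy
Step 2: δ(s2, x) = (s1, x, R) → yx[s1]xyyy
Step 3: δ(s1, x) = (sA, □, L) → y[sA]x□yyy

The machine reaches the accept state sA and halts.

Answer: Accept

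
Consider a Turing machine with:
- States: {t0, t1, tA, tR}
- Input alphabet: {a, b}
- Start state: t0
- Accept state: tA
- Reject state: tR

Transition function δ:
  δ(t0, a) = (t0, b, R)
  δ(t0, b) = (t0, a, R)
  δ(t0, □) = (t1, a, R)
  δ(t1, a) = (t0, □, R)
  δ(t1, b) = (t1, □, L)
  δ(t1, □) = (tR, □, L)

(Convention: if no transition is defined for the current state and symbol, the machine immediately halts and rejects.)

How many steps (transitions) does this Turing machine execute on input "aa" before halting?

Execution trace:
Initial: [t0]aa
Step 1: δ(t0, a) = (t0, b, R) → b[t0]a
Step 2: δ(t0, a) = (t0, b, R) → bb[t0]□
Step 3: δ(t0, □) = (t1, a, R) → bba[t1]□
Step 4: δ(t1, □) = (tR, □, L) → bb[tR]a□

The machine reaches the reject state tR and halts.

The machine executed 4 steps before halting.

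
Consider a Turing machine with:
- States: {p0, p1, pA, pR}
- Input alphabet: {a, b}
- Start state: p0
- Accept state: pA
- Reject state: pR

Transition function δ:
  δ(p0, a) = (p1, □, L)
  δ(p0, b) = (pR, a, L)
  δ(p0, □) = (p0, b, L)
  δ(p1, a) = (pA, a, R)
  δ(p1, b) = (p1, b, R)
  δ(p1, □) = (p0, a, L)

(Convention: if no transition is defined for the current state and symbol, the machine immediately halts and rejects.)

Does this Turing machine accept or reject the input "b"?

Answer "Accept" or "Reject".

Execution trace:
Initial: [p0]b
Step 1: δ(p0, b) = (pR, a, L) → [pR]□a

The machine reaches the reject state pR and halts.

Answer: Reject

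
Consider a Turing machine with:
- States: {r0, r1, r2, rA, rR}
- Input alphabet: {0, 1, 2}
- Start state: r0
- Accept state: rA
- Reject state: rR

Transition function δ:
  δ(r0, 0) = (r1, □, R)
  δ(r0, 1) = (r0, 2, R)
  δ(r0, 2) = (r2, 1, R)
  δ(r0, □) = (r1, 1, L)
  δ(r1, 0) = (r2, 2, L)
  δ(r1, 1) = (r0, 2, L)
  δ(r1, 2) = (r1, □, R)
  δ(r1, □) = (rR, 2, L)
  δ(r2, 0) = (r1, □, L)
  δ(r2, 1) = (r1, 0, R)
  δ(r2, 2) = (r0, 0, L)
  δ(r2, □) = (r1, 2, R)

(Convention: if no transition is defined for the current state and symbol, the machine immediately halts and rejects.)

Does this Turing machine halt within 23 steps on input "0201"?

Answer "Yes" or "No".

Execution trace:
Initial: [r0]0201
Step 1: δ(r0, 0) = (r1, □, R) → □[r1]201
Step 2: δ(r1, 2) = (r1, □, R) → □□[r1]01
Step 3: δ(r1, 0) = (r2, 2, L) → □[r2]□21
Step 4: δ(r2, □) = (r1, 2, R) → □2[r1]21
Step 5: δ(r1, 2) = (r1, □, R) → □2□[r1]1
Step 6: δ(r1, 1) = (r0, 2, L) → □2[r0]□2
Step 7: δ(r0, □) = (r1, 1, L) → □[r1]212
Step 8: δ(r1, 2) = (r1, □, R) → □□[r1]12
Step 9: δ(r1, 1) = (r0, 2, L) → □[r0]□22
Step 10: δ(r0, □) = (r1, 1, L) → [r1]□122
Step 11: δ(r1, □) = (rR, 2, L) → [rR]□2122

The machine reaches the reject state rR and halts.
The machine halted after 11 steps (within the 23-step bound).

Answer: Yes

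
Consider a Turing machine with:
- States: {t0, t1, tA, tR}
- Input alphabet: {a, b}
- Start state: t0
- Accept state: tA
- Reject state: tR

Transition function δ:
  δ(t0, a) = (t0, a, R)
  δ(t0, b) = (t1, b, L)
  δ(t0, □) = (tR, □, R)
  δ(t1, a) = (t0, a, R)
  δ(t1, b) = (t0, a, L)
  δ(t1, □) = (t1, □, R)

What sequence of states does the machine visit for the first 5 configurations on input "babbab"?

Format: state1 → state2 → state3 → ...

Execution trace:
Initial: [t0]babbab
Step 1: δ(t0, b) = (t1, b, L) → [t1]□babbab
Step 2: δ(t1, □) = (t1, □, R) → □[t1]babbab
Step 3: δ(t1, b) = (t0, a, L) → [t0]□aabbab
Step 4: δ(t0, □) = (tR, □, R) → □[tR]aabbab

The machine reaches the reject state tR and halts.

State sequence: t0 → t1 → t1 → t0 → tR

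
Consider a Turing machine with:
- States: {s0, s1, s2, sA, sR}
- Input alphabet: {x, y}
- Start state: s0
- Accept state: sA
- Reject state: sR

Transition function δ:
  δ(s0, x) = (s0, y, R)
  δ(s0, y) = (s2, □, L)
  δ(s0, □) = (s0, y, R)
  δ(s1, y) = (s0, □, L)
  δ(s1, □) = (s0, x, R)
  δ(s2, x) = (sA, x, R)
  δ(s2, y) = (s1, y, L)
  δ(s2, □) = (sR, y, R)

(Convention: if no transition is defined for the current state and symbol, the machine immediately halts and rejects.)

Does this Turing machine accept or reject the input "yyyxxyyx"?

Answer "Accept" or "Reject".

Execution trace:
Initial: [s0]yyyxxyyx
Step 1: δ(s0, y) = (s2, □, L) → [s2]□□yyxxyyx
Step 2: δ(s2, □) = (sR, y, R) → y[sR]□yyxxyyx

The machine reaches the reject state sR and halts.

Answer: Reject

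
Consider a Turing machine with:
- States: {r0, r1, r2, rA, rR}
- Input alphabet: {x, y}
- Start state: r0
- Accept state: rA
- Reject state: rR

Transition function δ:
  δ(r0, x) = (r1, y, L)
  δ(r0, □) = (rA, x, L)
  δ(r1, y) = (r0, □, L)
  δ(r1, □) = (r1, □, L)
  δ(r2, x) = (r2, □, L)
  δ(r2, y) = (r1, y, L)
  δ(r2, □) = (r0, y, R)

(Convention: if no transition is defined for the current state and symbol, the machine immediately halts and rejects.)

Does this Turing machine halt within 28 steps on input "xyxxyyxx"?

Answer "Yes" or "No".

Execution trace:
Initial: [r0]xyxxyyxx
Step 1: δ(r0, x) = (r1, y, L) → [r1]□yyxxyyxx
Step 2: δ(r1, □) = (r1, □, L) → [r1]□□yyxxyyxx
Step 3: δ(r1, □) = (r1, □, L) → [r1]□□□yyxxyyxx
Step 4: δ(r1, □) = (r1, □, L) → [r1]□□□□yyxxyyxx
Step 5: δ(r1, □) = (r1, □, L) → [r1]□□□□□yyxxyyxx
Step 6: δ(r1, □) = (r1, □, L) → [r1]□□□□□□yyxxyyxx
Step 7: δ(r1, □) = (r1, □, L) → [r1]□□□□□□□yyxxyyxx
Step 8: δ(r1, □) = (r1, □, L) → [r1]□□□□□□□□yyxxyyxx
Step 9: δ(r1, □) = (r1, □, L) → [r1]□□□□□□□□□yyxxyyxx
Step 10: δ(r1, □) = (r1, □, L) → [r1]□□□□□□□□□□yyxxyyxx
Step 11: δ(r1, □) = (r1, □, L) → [r1]□□□□□□□□□□□yyxxyyxx
Step 12: δ(r1, □) = (r1, □, L) → [r1]□□□□□□□□□□□□yyxxyyxx
Step 13: δ(r1, □) = (r1, □, L) → [r1]□□□□□□□□□□□□□yyxxyyxx
Step 14: δ(r1, □) = (r1, □, L) → [r1]□□□□□□□□□□□□□□yyxxyyxx
Step 15: δ(r1, □) = (r1, □, L) → [r1]□□□□□□□□□□□□□□□yyxxyyxx
Step 16: δ(r1, □) = (r1, □, L) → [r1]□□□□□□□□□□□□□□□□yyxxyyxx
Step 17: δ(r1, □) = (r1, □, L) → [r1]□□□□□□□□□□□□□□□□□yyxxyyxx
Step 18: δ(r1, □) = (r1, □, L) → [r1]□□□□□□□□□□□□□□□□□□yyxxyyxx
Step 19: δ(r1, □) = (r1, □, L) → [r1]□□□□□□□□□□□□□□□□□□□yyxxyyxx
Step 20: δ(r1, □) = (r1, □, L) → [r1]□□□□□□□□□□□□□□□□□□□□yyxxyyxx
Step 21: δ(r1, □) = (r1, □, L) → [r1]□□□□□□□□□□□□□□□□□□□□□yyxxyyxx
Step 22: δ(r1, □) = (r1, □, L) → [r1]□□□□□□□□□□□□□□□□□□□□□□yyxxyyxx
Step 23: δ(r1, □) = (r1, □, L) → [r1]□□□□□□□□□□□□□□□□□□□□□□□yyxxyyxx
Step 24: δ(r1, □) = (r1, □, L) → [r1]□□□□□□□□□□□□□□□□□□□□□□□□yyxxyyxx
Step 25: δ(r1, □) = (r1, □, L) → [r1]□□□□□□□□□□□□□□□□□□□□□□□□□yyxxyyxx
Step 26: δ(r1, □) = (r1, □, L) → [r1]□□□□□□□□□□□□□□□□□□□□□□□□□□yyxxyyxx
Step 27: δ(r1, □) = (r1, □, L) → [r1]□□□□□□□□□□□□□□□□□□□□□□□□□□□yyxxyyxx
Step 28: δ(r1, □) = (r1, □, L) → [r1]□□□□□□□□□□□□□□□□□□□□□□□□□□□□yyxxyyxx

The machine has not reached a halting state after 28 steps.
The machine did not halt within the 28-step bound.

Answer: No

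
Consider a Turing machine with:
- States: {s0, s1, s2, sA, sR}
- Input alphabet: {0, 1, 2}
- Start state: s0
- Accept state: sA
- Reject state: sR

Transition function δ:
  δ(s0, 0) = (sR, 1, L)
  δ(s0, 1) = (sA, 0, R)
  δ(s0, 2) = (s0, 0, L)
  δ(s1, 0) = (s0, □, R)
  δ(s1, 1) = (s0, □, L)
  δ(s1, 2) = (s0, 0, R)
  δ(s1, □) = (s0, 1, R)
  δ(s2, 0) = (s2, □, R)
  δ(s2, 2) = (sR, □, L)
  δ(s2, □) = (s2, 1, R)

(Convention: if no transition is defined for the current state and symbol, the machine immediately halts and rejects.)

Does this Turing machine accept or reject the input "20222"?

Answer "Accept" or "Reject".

Execution trace:
Initial: [s0]20222
Step 1: δ(s0, 2) = (s0, 0, L) → [s0]□00222

No transition is defined for δ(s0, □). By convention the machine halts and rejects.

Answer: Reject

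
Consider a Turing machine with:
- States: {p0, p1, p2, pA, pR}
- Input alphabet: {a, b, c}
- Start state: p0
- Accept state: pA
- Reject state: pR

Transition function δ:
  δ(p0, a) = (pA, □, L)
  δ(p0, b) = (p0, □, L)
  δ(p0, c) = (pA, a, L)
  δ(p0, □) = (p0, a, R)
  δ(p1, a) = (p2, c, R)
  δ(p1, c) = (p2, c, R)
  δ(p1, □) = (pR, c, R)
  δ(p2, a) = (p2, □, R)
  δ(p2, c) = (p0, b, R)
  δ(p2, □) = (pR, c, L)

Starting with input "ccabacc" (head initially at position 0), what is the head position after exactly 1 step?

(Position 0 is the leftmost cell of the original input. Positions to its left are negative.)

Execution trace (head position shown):
Step 0: [p0]ccabacc  (head at position 0)
Step 1: move left → [pA]□acabacc  (head at position -1)

After 1 step, the head is at position -1.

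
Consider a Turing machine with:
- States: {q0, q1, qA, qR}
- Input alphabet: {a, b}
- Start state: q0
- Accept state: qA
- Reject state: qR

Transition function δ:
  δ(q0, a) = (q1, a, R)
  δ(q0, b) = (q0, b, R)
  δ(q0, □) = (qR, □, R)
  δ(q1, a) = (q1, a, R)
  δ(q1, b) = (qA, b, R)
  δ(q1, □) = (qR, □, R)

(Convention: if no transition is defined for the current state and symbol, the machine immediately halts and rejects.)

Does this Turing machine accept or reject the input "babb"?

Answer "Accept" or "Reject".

Execution trace:
Initial: [q0]babb
Step 1: δ(q0, b) = (q0, b, R) → b[q0]abb
Step 2: δ(q0, a) = (q1, a, R) → ba[q1]bb
Step 3: δ(q1, b) = (qA, b, R) → bab[qA]b

The machine reaches the accept state qA and halts.

Answer: Accept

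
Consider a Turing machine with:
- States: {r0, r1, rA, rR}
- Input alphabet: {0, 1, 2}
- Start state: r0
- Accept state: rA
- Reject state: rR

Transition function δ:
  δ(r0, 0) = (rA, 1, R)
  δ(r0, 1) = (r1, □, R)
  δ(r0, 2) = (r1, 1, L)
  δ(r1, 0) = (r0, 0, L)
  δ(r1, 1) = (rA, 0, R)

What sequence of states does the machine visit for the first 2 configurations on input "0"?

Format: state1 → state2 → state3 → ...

Execution trace:
Initial: [r0]0
Step 1: δ(r0, 0) = (rA, 1, R) → 1[rA]□

The machine reaches the accept state rA and halts.

State sequence: r0 → rA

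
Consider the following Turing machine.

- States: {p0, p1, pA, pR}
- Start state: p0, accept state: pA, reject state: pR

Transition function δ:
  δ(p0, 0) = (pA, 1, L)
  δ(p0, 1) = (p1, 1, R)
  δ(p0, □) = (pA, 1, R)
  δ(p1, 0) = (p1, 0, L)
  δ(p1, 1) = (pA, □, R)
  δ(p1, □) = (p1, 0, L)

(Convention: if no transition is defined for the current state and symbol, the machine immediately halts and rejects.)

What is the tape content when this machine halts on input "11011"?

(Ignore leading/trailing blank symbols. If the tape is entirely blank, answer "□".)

Execution trace:
Initial: [p0]11011
Step 1: δ(p0, 1) = (p1, 1, R) → 1[p1]1011
Step 2: δ(p1, 1) = (pA, □, R) → 1□[pA]011

The machine reaches the accept state pA and halts.

Final tape (ignoring leading/trailing blanks): 1□011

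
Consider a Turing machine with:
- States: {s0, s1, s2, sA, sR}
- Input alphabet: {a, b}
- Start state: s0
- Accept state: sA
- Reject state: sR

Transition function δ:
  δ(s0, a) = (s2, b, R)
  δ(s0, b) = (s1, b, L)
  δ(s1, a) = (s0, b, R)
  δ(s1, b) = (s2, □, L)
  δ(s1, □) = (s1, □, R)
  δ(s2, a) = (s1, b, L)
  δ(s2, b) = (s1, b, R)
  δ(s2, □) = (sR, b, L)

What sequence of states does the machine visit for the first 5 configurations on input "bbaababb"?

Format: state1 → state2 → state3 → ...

Execution trace:
Initial: [s0]bbaababb
Step 1: δ(s0, b) = (s1, b, L) → [s1]□bbaababb
Step 2: δ(s1, □) = (s1, □, R) → □[s1]bbaababb
Step 3: δ(s1, b) = (s2, □, L) → [s2]□□baababb
Step 4: δ(s2, □) = (sR, b, L) → [sR]□b□baababb

The machine reaches the reject state sR and halts.

State sequence: s0 → s1 → s1 → s2 → sR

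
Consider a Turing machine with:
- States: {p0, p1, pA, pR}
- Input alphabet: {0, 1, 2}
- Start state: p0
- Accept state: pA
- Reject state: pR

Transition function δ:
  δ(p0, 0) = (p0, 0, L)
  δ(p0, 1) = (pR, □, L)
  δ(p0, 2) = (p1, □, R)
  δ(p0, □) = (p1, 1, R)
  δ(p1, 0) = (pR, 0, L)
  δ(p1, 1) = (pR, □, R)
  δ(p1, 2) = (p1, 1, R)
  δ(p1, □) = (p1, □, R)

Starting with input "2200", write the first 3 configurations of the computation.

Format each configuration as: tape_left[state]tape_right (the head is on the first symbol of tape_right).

Transitions applied:
Step 1: δ(p0, 2) = (p1, □, R)
Step 2: δ(p1, 2) = (p1, 1, R)

The first 3 configurations are:
[p0]2200 ⊢ □[p1]200 ⊢ □1[p1]00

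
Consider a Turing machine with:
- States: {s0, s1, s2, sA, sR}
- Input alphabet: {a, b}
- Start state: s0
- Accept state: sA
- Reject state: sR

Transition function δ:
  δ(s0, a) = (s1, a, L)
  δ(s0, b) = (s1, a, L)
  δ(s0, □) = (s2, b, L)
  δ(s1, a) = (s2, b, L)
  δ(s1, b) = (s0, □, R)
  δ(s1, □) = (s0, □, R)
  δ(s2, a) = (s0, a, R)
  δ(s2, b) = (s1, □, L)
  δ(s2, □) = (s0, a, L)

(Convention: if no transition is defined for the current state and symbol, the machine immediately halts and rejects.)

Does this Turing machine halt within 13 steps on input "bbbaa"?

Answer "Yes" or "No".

Execution trace:
Initial: [s0]bbbaa
Step 1: δ(s0, b) = (s1, a, L) → [s1]□abbaa
Step 2: δ(s1, □) = (s0, □, R) → □[s0]abbaa
Step 3: δ(s0, a) = (s1, a, L) → [s1]□abbaa
Step 4: δ(s1, □) = (s0, □, R) → □[s0]abbaa
Step 5: δ(s0, a) = (s1, a, L) → [s1]□abbaa
Step 6: δ(s1, □) = (s0, □, R) → □[s0]abbaa
Step 7: δ(s0, a) = (s1, a, L) → [s1]□abbaa
Step 8: δ(s1, □) = (s0, □, R) → □[s0]abbaa
Step 9: δ(s0, a) = (s1, a, L) → [s1]□abbaa
Step 10: δ(s1, □) = (s0, □, R) → □[s0]abbaa
Step 11: δ(s0, a) = (s1, a, L) → [s1]□abbaa
Step 12: δ(s1, □) = (s0, □, R) → □[s0]abbaa
Step 13: δ(s0, a) = (s1, a, L) → [s1]□abbaa

The machine has not reached a halting state after 13 steps.
The machine did not halt within the 13-step bound.

Answer: No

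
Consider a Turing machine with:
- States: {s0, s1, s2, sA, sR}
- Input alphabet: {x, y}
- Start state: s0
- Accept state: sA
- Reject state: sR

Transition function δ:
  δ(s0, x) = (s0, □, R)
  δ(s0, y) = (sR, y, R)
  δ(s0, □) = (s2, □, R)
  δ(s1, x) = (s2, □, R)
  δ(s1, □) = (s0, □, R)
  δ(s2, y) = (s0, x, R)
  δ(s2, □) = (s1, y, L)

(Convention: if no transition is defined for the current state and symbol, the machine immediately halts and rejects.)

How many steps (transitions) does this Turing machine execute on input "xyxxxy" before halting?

Execution trace:
Initial: [s0]xyxxxy
Step 1: δ(s0, x) = (s0, □, R) → □[s0]yxxxy
Step 2: δ(s0, y) = (sR, y, R) → □y[sR]xxxy

The machine reaches the reject state sR and halts.

The machine executed 2 steps before halting.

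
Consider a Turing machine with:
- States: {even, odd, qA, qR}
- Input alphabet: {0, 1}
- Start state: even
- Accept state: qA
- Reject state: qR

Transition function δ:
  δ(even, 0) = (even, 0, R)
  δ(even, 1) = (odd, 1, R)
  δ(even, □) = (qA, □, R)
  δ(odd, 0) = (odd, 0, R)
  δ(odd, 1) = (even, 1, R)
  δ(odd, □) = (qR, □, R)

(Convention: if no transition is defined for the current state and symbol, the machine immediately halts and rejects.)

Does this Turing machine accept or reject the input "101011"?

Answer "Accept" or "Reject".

Execution trace:
Initial: [even]101011
Step 1: δ(even, 1) = (odd, 1, R) → 1[odd]01011
Step 2: δ(odd, 0) = (odd, 0, R) → 10[odd]1011
Step 3: δ(odd, 1) = (even, 1, R) → 101[even]011
Step 4: δ(even, 0) = (even, 0, R) → 1010[even]11
Step 5: δ(even, 1) = (odd, 1, R) → 10101[odd]1
Step 6: δ(odd, 1) = (even, 1, R) → 101011[even]□
Step 7: δ(even, □) = (qA, □, R) → 101011□[qA]□

The machine reaches the accept state qA and halts.

Answer: Accept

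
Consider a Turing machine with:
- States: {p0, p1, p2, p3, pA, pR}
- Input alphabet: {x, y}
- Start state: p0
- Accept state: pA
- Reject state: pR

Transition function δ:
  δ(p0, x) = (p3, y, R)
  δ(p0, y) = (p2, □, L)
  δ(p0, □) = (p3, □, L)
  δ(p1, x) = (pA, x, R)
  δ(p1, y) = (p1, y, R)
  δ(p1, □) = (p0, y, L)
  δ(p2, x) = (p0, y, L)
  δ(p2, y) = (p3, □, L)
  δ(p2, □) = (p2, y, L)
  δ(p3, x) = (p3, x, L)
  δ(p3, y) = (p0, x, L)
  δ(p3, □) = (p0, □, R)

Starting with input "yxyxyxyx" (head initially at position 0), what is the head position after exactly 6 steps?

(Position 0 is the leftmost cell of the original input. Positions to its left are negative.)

Execution trace (head position shown):
Step 0: [p0]yxyxyxyx  (head at position 0)
Step 1: move left → [p2]□□xyxyxyx  (head at position -1)
Step 2: move left → [p2]□y□xyxyxyx  (head at position -2)
Step 3: move left → [p2]□yy□xyxyxyx  (head at position -3)
Step 4: move left → [p2]□yyy□xyxyxyx  (head at position -4)
Step 5: move left → [p2]□yyyy□xyxyxyx  (head at position -5)
Step 6: move left → [p2]□yyyyy□xyxyxyx  (head at position -6)

After 6 steps, the head is at position -6.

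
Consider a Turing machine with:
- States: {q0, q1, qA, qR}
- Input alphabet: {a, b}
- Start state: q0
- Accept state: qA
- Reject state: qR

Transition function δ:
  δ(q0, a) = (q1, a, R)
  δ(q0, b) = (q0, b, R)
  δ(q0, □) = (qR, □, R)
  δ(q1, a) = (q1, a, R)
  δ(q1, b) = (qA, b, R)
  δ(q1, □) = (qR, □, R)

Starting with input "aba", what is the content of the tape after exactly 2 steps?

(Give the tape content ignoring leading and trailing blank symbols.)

Execution trace:
Initial: [q0]aba
Step 1: δ(q0, a) = (q1, a, R) → a[q1]ba
Step 2: δ(q1, b) = (qA, b, R) → ab[qA]a

The machine reaches the accept state qA and halts.

After 2 steps, the tape (ignoring leading/trailing blanks) is: aba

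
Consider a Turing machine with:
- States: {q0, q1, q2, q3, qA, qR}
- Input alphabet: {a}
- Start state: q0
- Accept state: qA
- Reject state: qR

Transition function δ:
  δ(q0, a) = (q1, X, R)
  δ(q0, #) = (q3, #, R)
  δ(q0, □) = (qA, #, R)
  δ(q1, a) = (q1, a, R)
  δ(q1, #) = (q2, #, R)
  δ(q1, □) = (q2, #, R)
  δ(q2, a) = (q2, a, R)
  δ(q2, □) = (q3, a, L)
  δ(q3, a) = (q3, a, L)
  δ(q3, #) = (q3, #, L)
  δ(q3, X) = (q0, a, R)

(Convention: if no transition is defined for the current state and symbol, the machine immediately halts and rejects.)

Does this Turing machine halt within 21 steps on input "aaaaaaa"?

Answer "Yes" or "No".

Execution trace:
Initial: [q0]aaaaaaa
Step 1: δ(q0, a) = (q1, X, R) → X[q1]aaaaaa
Step 2: δ(q1, a) = (q1, a, R) → Xa[q1]aaaaa
Step 3: δ(q1, a) = (q1, a, R) → Xaa[q1]aaaa
Step 4: δ(q1, a) = (q1, a, R) → Xaaa[q1]aaa
Step 5: δ(q1, a) = (q1, a, R) → Xaaaa[q1]aa
Step 6: δ(q1, a) = (q1, a, R) → Xaaaaa[q1]a
Step 7: δ(q1, a) = (q1, a, R) → Xaaaaaa[q1]□
Step 8: δ(q1, □) = (q2, #, R) → Xaaaaaa#[q2]□
Step 9: δ(q2, □) = (q3, a, L) → Xaaaaaa[q3]#a
Step 10: δ(q3, #) = (q3, #, L) → Xaaaaa[q3]a#a
Step 11: δ(q3, a) = (q3, a, L) → Xaaaa[q3]aa#a
Step 12: δ(q3, a) = (q3, a, L) → Xaaa[q3]aaa#a
Step 13: δ(q3, a) = (q3, a, L) → Xaa[q3]aaaa#a
Step 14: δ(q3, a) = (q3, a, L) → Xa[q3]aaaaa#a
Step 15: δ(q3, a) = (q3, a, L) → X[q3]aaaaaa#a
Step 16: δ(q3, a) = (q3, a, L) → [q3]Xaaaaaa#a
Step 17: δ(q3, X) = (q0, a, R) → a[q0]aaaaaa#a
Step 18: δ(q0, a) = (q1, X, R) → aX[q1]aaaaa#a
Step 19: δ(q1, a) = (q1, a, R) → aXa[q1]aaaa#a
Step 20: δ(q1, a) = (q1, a, R) → aXaa[q1]aaa#a
Step 21: δ(q1, a) = (q1, a, R) → aXaaa[q1]aa#a

The machine has not reached a halting state after 21 steps.
The machine did not halt within the 21-step bound.

Answer: No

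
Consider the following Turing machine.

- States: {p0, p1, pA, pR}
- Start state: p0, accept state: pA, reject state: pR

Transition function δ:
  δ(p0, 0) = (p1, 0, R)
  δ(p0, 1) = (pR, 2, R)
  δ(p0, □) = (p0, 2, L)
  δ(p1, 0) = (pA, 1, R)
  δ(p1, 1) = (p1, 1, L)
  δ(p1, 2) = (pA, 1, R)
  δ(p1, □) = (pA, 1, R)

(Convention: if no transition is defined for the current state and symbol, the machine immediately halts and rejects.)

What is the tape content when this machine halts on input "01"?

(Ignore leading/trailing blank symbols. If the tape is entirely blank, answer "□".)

Execution trace:
Initial: [p0]01
Step 1: δ(p0, 0) = (p1, 0, R) → 0[p1]1
Step 2: δ(p1, 1) = (p1, 1, L) → [p1]01
Step 3: δ(p1, 0) = (pA, 1, R) → 1[pA]1

The machine reaches the accept state pA and halts.

Final tape (ignoring leading/trailing blanks): 11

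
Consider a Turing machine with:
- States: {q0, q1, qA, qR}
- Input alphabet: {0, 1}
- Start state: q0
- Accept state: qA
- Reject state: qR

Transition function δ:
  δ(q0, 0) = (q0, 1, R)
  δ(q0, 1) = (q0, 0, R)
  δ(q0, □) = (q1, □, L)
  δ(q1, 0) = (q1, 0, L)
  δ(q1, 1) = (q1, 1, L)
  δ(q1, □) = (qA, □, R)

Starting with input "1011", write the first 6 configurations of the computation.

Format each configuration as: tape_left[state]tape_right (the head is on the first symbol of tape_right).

Transitions applied:
Step 1: δ(q0, 1) = (q0, 0, R)
Step 2: δ(q0, 0) = (q0, 1, R)
Step 3: δ(q0, 1) = (q0, 0, R)
Step 4: δ(q0, 1) = (q0, 0, R)
Step 5: δ(q0, □) = (q1, □, L)

The first 6 configurations are:
[q0]1011 ⊢ 0[q0]011 ⊢ 01[q0]11 ⊢ 010[q0]1 ⊢ 0100[q0]□ ⊢ 010[q1]0□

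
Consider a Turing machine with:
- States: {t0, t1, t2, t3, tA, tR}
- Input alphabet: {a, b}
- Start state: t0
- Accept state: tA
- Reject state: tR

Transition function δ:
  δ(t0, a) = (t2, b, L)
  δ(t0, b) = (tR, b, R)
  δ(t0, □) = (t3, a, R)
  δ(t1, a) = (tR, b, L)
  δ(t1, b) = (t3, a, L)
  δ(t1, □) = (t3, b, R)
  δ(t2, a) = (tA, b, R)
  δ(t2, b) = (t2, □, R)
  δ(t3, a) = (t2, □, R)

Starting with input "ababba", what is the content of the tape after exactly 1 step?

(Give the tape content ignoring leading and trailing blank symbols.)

Execution trace:
Initial: [t0]ababba
Step 1: δ(t0, a) = (t2, b, L) → [t2]□bbabba

No transition is defined for δ(t2, □). By convention the machine halts and rejects.

After 1 step, the tape (ignoring leading/trailing blanks) is: bbabba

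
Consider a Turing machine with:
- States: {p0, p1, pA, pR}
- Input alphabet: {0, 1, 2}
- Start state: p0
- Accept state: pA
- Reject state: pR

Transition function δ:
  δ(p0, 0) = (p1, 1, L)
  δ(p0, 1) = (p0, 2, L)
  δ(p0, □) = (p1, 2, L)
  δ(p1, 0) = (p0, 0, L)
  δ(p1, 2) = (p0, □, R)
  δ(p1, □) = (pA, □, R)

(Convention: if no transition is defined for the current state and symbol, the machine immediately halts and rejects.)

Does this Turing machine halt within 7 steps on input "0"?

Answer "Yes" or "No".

Execution trace:
Initial: [p0]0
Step 1: δ(p0, 0) = (p1, 1, L) → [p1]□1
Step 2: δ(p1, □) = (pA, □, R) → □[pA]1

The machine reaches the accept state pA and halts.
The machine halted after 2 steps (within the 7-step bound).

Answer: Yes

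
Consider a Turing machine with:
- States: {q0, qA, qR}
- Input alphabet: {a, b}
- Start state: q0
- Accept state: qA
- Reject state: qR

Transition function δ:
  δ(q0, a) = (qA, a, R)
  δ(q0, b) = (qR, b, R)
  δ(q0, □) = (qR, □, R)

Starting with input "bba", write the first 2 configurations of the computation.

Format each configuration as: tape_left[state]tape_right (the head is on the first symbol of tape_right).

Transitions applied:
Step 1: δ(q0, b) = (qR, b, R)

The first 2 configurations are:
[q0]bba ⊢ b[qR]ba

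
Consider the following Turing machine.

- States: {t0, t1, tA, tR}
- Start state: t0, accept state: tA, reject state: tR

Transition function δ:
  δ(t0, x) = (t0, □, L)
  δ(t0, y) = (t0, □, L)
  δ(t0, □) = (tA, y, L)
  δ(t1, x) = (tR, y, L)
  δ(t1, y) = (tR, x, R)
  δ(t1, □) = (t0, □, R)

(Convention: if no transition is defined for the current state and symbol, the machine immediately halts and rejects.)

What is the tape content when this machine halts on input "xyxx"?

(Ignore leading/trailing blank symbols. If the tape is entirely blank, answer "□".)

Execution trace:
Initial: [t0]xyxx
Step 1: δ(t0, x) = (t0, □, L) → [t0]□□yxx
Step 2: δ(t0, □) = (tA, y, L) → [tA]□y□yxx

The machine reaches the accept state tA and halts.

Final tape (ignoring leading/trailing blanks): y□yxx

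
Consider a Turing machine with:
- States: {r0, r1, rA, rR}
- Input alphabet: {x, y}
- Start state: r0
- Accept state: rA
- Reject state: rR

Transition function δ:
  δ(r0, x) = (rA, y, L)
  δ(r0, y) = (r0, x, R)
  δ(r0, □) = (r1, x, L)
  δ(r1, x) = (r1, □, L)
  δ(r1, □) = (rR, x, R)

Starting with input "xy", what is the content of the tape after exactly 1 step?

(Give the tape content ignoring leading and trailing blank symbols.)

Execution trace:
Initial: [r0]xy
Step 1: δ(r0, x) = (rA, y, L) → [rA]□yy

The machine reaches the accept state rA and halts.

After 1 step, the tape (ignoring leading/trailing blanks) is: yy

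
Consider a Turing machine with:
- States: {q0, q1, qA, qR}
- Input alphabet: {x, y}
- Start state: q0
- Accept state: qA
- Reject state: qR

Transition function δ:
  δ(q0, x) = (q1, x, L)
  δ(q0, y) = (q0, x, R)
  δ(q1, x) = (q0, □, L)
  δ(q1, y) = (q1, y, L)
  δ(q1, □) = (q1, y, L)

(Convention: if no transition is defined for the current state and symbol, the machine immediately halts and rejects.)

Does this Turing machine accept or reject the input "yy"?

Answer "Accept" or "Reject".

Execution trace:
Initial: [q0]yy
Step 1: δ(q0, y) = (q0, x, R) → x[q0]y
Step 2: δ(q0, y) = (q0, x, R) → xx[q0]□

No transition is defined for δ(q0, □). By convention the machine halts and rejects.

Answer: Reject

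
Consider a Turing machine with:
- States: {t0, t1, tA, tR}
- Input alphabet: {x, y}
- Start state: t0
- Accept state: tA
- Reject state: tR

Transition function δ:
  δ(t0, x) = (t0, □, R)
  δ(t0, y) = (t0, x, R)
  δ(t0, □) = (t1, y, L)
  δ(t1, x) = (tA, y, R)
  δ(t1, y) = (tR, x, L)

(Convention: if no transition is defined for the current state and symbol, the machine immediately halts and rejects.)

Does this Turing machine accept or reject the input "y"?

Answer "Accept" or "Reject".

Execution trace:
Initial: [t0]y
Step 1: δ(t0, y) = (t0, x, R) → x[t0]□
Step 2: δ(t0, □) = (t1, y, L) → [t1]xy
Step 3: δ(t1, x) = (tA, y, R) → y[tA]y

The machine reaches the accept state tA and halts.

Answer: Accept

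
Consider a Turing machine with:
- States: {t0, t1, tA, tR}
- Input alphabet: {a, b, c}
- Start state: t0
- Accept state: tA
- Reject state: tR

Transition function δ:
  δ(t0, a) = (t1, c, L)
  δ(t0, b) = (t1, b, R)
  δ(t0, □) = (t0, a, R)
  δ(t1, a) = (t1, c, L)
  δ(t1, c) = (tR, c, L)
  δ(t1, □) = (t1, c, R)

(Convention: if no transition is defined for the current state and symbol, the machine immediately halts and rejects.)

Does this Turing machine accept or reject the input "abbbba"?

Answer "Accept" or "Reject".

Execution trace:
Initial: [t0]abbbba
Step 1: δ(t0, a) = (t1, c, L) → [t1]□cbbbba
Step 2: δ(t1, □) = (t1, c, R) → c[t1]cbbbba
Step 3: δ(t1, c) = (tR, c, L) → [tR]ccbbbba

The machine reaches the reject state tR and halts.

Answer: Reject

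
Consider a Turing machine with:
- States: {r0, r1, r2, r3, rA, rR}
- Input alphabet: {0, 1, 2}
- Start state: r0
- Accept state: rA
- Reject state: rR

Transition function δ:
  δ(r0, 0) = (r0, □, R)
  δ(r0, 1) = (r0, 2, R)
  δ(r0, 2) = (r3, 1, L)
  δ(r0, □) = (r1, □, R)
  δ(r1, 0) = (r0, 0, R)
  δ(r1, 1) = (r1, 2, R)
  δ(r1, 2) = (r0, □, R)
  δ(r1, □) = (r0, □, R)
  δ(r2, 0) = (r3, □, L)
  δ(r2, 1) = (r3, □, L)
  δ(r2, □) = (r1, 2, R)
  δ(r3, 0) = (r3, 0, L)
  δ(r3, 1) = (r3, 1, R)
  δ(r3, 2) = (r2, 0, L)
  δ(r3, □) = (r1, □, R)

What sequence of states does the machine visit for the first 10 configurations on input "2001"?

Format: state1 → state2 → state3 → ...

Execution trace:
Initial: [r0]2001
Step 1: δ(r0, 2) = (r3, 1, L) → [r3]□1001
Step 2: δ(r3, □) = (r1, □, R) → □[r1]1001
Step 3: δ(r1, 1) = (r1, 2, R) → □2[r1]001
Step 4: δ(r1, 0) = (r0, 0, R) → □20[r0]01
Step 5: δ(r0, 0) = (r0, □, R) → □20□[r0]1
Step 6: δ(r0, 1) = (r0, 2, R) → □20□2[r0]□
Step 7: δ(r0, □) = (r1, □, R) → □20□2□[r1]□
Step 8: δ(r1, □) = (r0, □, R) → □20□2□□[r0]□
Step 9: δ(r0, □) = (r1, □, R) → □20□2□□□[r1]□

State sequence: r0 → r3 → r1 → r1 → r0 → r0 → r0 → r1 → r0 → r1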